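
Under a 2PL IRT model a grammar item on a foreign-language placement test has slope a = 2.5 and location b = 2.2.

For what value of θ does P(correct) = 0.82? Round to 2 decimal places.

2.81

P(θ) = 1 / (1 + exp(−a(θ − b)))
logit = ln(0.8200/0.1800) = 1.5163
θ = b + logit/(a) = 2.2 + 1.5163/2.5000 = 2.8065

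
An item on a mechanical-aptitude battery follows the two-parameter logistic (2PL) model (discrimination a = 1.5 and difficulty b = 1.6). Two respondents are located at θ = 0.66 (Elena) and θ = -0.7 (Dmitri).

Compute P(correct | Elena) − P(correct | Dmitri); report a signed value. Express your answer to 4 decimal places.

0.1655

P(θ) = 1 / (1 + exp(−a(θ − b)))
P(Elena) = 0.1962  [exponent -1.4100]
P(Dmitri) = 0.0308  [exponent -3.4500]
Difference = 0.1962 − 0.0308 = 0.1655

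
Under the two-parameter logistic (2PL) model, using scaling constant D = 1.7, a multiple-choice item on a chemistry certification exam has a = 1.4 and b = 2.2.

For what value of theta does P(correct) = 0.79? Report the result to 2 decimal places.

P(theta) = 1 / (1 + exp(−D·a(theta − b)))
logit = ln(0.7900/0.2100) = 1.3249
theta = b + logit/(1.7·a) = 2.2 + 1.3249/2.3800 = 2.7567

2.76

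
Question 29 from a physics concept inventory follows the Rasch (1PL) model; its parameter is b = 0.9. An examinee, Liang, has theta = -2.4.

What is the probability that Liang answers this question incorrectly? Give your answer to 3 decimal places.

0.964

P(theta) = 1 / (1 + exp(−(theta − b)))
Exponent: (-2.4 − 0.9) = -3.3000
1/(1 + e^{3.3000}) = 0.0356
P = 0.0356
P(incorrect) = 1 − 0.0356 = 0.9644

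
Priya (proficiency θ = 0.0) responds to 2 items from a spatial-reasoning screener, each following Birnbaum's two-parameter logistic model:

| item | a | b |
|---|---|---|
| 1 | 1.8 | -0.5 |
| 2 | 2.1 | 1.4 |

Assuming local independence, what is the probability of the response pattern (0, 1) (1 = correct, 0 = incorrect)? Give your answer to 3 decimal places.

P(θ) = 1 / (1 + exp(−a(θ − b)))
P_1 = 1/(1+e^{-0.9000}) = 0.7109
P_2 = 1/(1+e^{2.9400}) = 0.0502
L = (1−P_1) × P_2 = 0.2891 × 0.0502 = 0.01451

0.015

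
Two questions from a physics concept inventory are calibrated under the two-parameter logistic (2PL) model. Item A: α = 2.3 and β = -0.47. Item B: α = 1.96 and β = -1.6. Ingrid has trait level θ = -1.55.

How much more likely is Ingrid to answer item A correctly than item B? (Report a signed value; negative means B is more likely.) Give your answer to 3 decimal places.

-0.447

P(θ) = 1 / (1 + exp(−α(θ − β)))
P_A = 0.0770
P_B = 0.5245
P_A − P_B = -0.4475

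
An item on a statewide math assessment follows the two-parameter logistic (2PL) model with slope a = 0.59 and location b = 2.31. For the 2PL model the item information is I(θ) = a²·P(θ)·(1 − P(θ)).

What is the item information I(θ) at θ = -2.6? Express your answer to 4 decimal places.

0.0173

P = 1/(1+e^{2.8969}) = 0.0523
P(1−P) = 0.0523 × 0.9477 = 0.0496
I = a² × P(1−P) = 0.59² × 0.0496 = 0.01726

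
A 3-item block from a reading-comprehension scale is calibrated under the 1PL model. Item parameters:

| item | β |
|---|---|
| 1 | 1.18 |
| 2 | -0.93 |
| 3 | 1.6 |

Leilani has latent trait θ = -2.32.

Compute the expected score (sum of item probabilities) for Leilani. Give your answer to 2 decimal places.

P(θ) = 1 / (1 + exp(−(θ − β)))
P_1 = 1/(1+e^{3.5000}) = 0.0293
P_2 = 1/(1+e^{1.3900}) = 0.1994
P_3 = 1/(1+e^{3.9200}) = 0.0195
E[score] = 0.0293 + 0.1994 + 0.0195 = 0.2482

0.25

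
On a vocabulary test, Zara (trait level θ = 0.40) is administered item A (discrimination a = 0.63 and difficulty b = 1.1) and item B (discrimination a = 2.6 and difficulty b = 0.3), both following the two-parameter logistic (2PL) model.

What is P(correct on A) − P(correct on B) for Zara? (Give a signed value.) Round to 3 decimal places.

-0.173

P(θ) = 1 / (1 + exp(−a(θ − b)))
P_A = 0.3915
P_B = 0.5646
P_A − P_B = -0.1731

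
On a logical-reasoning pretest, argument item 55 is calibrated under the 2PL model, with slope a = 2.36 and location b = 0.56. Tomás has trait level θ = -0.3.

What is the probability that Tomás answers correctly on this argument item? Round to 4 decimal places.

0.1161

P(θ) = 1 / (1 + exp(−a(θ − b)))
Exponent: 2.36 × (-0.3 − 0.56) = -2.0296
1/(1 + e^{2.0296}) = 0.1161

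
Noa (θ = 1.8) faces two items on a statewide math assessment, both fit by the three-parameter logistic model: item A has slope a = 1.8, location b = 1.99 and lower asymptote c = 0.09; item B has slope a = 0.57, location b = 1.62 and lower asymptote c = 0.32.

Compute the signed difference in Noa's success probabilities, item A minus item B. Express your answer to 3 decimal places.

P(θ) = c + (1 − c) · 1 / (1 + exp(−a(θ − b)))
P_A = 0.4679
P_B = 0.6774
P_A − P_B = -0.2095

-0.209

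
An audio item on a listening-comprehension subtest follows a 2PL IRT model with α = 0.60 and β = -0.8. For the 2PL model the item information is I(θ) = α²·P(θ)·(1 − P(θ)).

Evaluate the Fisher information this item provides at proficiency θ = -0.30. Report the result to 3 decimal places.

P = 1/(1+e^{-0.3000}) = 0.5744
P(1−P) = 0.5744 × 0.4256 = 0.2445
I = α² × P(1−P) = 0.60² × 0.2445 = 0.08800

0.088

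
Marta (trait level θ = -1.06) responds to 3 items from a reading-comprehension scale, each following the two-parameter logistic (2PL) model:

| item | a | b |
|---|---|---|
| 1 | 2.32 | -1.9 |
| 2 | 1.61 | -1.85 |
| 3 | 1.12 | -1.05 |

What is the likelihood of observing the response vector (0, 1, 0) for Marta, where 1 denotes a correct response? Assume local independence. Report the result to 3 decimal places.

0.049

P(θ) = 1 / (1 + exp(−a(θ − b)))
P_1 = 1/(1+e^{-1.9488}) = 0.8753
P_2 = 1/(1+e^{-1.2719}) = 0.7811
P_3 = 1/(1+e^{0.0112}) = 0.4972
L = (1−P_1) × P_2 × (1−P_3) = 0.1247 × 0.7811 × 0.5028 = 0.04897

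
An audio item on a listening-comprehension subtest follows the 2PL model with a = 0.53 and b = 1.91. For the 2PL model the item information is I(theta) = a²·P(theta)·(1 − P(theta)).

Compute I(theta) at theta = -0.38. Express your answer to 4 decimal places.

0.0496

P = 1/(1+e^{1.2137}) = 0.2290
P(1−P) = 0.2290 × 0.7710 = 0.1766
I = a² × P(1−P) = 0.53² × 0.1766 = 0.04960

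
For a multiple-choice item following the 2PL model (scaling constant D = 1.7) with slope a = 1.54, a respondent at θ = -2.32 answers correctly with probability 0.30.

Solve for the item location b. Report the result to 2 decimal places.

-2.00

P(θ) = 1 / (1 + exp(−D·a(θ − b)))
logit(0.30) = ln(0.30/0.70) = -0.8473
b = θ − logit/(1.7·a) = -2.32 − (-0.8473)/2.6180 = -1.9964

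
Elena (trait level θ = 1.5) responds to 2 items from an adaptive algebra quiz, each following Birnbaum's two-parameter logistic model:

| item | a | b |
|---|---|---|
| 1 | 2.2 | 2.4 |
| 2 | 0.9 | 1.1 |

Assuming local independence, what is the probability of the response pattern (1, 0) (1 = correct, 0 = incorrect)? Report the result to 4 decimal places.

0.0499

P(θ) = 1 / (1 + exp(−a(θ − b)))
P_1 = 1/(1+e^{1.9800}) = 0.1213
P_2 = 1/(1+e^{-0.3600}) = 0.5890
L = P_1 × (1−P_2) = 0.1213 × 0.4110 = 0.04986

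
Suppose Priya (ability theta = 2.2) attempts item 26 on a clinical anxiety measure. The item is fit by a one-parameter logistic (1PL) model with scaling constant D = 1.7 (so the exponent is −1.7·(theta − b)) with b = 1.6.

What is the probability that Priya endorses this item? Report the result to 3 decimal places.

P(theta) = 1 / (1 + exp(−D·(theta − b)))
Exponent: 1.7 × (2.2 − 1.6) = 1.0200
1/(1 + e^{-1.0200}) = 0.7350
P = 0.7350

0.735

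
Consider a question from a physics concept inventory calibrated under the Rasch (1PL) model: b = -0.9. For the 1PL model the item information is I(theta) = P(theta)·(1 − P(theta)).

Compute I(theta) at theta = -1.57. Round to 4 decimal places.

P = 1/(1+e^{0.6700}) = 0.3385
P(1−P) = 0.3385 × 0.6615 = 0.2239
I = P(1−P) = 0.22392

0.2239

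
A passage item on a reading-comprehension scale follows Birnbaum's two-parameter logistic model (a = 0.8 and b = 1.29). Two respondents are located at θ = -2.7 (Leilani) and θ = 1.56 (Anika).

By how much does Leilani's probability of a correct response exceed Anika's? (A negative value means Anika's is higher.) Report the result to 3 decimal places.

P(θ) = 1 / (1 + exp(−a(θ − b)))
P(Leilani) = 0.0395  [exponent -3.1920]
P(Anika) = 0.5538  [exponent 0.2160]
Difference = 0.0395 − 0.5538 = -0.5143

-0.514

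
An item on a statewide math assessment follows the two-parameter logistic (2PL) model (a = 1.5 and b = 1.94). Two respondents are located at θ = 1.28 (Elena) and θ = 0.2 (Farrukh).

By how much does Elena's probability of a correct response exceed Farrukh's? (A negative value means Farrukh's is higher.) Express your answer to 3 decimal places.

P(θ) = 1 / (1 + exp(−a(θ − b)))
P(Elena) = 0.2709  [exponent -0.9900]
P(Farrukh) = 0.0685  [exponent -2.6100]
Difference = 0.2709 − 0.0685 = 0.2024

0.202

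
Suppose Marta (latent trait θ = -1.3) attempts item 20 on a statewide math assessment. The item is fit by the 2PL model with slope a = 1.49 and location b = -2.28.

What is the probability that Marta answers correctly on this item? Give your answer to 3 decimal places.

P(θ) = 1 / (1 + exp(−a(θ − b)))
Exponent: 1.49 × (-1.3 − (-2.28)) = 1.4602
1/(1 + e^{-1.4602}) = 0.8116

0.812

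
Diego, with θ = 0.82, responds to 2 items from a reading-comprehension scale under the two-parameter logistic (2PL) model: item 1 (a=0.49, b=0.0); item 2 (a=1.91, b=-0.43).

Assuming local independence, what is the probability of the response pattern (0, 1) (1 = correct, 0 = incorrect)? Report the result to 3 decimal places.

0.367

P(θ) = 1 / (1 + exp(−a(θ − b)))
P_1 = 1/(1+e^{-0.4018}) = 0.5991
P_2 = 1/(1+e^{-2.3875}) = 0.9159
L = (1−P_1) × P_2 = 0.4009 × 0.9159 = 0.36715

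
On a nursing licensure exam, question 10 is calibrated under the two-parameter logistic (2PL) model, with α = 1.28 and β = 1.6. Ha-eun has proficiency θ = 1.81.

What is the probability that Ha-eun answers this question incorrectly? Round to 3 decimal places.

0.433

P(θ) = 1 / (1 + exp(−α(θ − β)))
Exponent: 1.28 × (1.81 − 1.6) = 0.2688
1/(1 + e^{-0.2688}) = 0.5668
P(incorrect) = 1 − 0.5668 = 0.4332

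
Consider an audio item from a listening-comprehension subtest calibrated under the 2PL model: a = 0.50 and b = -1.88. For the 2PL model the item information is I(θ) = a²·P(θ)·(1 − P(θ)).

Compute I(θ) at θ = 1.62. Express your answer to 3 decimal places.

0.032

P = 1/(1+e^{-1.7500}) = 0.8520
P(1−P) = 0.8520 × 0.1480 = 0.1261
I = a² × P(1−P) = 0.50² × 0.1261 = 0.03153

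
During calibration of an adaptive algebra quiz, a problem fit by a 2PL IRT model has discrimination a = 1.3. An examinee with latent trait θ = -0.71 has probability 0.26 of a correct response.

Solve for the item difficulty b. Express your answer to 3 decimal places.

P(θ) = 1 / (1 + exp(−a(θ − b)))
logit(0.26) = ln(0.26/0.74) = -1.0460
b = θ − logit/(a) = -0.71 − (-1.0460)/1.3000 = 0.0946

0.095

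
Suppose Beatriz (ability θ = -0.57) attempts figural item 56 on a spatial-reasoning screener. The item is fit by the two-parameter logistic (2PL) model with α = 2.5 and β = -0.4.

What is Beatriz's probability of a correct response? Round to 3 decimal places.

P(θ) = 1 / (1 + exp(−α(θ − β)))
Exponent: 2.5 × (-0.57 − (-0.4)) = -0.4250
1/(1 + e^{0.4250}) = 0.3953

0.395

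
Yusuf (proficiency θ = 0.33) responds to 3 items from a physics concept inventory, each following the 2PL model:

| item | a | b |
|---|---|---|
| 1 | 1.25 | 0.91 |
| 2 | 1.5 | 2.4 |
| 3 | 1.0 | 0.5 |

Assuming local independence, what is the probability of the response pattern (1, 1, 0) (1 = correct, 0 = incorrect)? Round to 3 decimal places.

0.008

P(θ) = 1 / (1 + exp(−a(θ − b)))
P_1 = 1/(1+e^{0.7250}) = 0.3263
P_2 = 1/(1+e^{3.1050}) = 0.0429
P_3 = 1/(1+e^{0.1700}) = 0.4576
L = P_1 × P_2 × (1−P_3) = 0.3263 × 0.0429 × 0.5424 = 0.00759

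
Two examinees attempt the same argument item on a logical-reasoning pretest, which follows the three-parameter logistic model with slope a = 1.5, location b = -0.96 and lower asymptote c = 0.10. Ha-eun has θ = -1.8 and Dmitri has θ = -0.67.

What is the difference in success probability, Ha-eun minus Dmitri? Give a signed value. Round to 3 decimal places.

-0.347

P(θ) = c + (1 − c) · 1 / (1 + exp(−a(θ − b)))
P(Ha-eun) = 0.2989  [exponent -1.2600]
P(Dmitri) = 0.6464  [exponent 0.4350]
Difference = 0.2989 − 0.6464 = -0.3475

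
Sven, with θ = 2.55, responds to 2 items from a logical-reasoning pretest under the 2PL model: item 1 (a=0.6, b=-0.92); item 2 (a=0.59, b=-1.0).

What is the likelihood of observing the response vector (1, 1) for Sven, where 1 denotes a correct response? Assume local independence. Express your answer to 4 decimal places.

0.7917

P(θ) = 1 / (1 + exp(−a(θ − b)))
P_1 = 1/(1+e^{-2.0820}) = 0.8891
P_2 = 1/(1+e^{-2.0945}) = 0.8904
L = P_1 × P_2 = 0.8891 × 0.8904 = 0.79166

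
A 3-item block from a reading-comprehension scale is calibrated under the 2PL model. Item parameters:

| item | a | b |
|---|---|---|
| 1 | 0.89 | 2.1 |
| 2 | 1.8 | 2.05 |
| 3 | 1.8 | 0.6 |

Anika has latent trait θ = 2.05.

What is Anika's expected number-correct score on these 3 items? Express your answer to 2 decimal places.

P(θ) = 1 / (1 + exp(−a(θ − b)))
P_1 = 1/(1+e^{0.0445}) = 0.4889
P_2 = 1/(1+e^{0.0000}) = 0.5000
P_3 = 1/(1+e^{-2.6100}) = 0.9315
E[score] = 0.4889 + 0.5000 + 0.9315 = 1.9204

1.92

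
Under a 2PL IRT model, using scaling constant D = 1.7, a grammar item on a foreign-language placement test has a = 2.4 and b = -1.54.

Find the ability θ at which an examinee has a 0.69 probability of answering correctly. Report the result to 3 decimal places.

P(θ) = 1 / (1 + exp(−D·a(θ − b)))
logit = ln(0.6900/0.3100) = 0.8001
θ = b + logit/(1.7·a) = -1.54 + 0.8001/4.0800 = -1.3439

-1.344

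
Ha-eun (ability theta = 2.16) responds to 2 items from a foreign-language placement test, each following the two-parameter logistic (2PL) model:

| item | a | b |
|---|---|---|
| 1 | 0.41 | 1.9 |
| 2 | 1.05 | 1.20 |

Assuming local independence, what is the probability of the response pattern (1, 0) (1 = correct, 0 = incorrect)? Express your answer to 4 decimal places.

P(theta) = 1 / (1 + exp(−a(theta − b)))
P_1 = 1/(1+e^{-0.1066}) = 0.5266
P_2 = 1/(1+e^{-1.0080}) = 0.7326
L = P_1 × (1−P_2) = 0.5266 × 0.2674 = 0.14080

0.1408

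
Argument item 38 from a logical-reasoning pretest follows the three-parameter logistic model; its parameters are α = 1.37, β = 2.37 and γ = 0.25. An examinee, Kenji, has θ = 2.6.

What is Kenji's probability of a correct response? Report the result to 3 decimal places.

P(θ) = γ + (1 − γ) · 1 / (1 + exp(−α(θ − β)))
Exponent: 1.37 × (2.6 − 2.37) = 0.3151
1/(1 + e^{-0.3151}) = 0.5781
P = 0.25 + 0.75 × 0.5781 = 0.6836

0.684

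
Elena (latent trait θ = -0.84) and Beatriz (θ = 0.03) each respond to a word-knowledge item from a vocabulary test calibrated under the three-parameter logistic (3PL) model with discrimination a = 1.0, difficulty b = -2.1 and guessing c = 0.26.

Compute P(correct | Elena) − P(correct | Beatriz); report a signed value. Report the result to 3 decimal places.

P(θ) = c + (1 − c) · 1 / (1 + exp(−a(θ − b)))
P(Elena) = 0.8365  [exponent 1.2600]
P(Beatriz) = 0.9214  [exponent 2.1300]
Difference = 0.8365 − 0.9214 = -0.0849

-0.085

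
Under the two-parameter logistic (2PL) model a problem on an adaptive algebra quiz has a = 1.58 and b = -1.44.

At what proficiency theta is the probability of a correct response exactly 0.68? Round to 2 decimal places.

P(theta) = 1 / (1 + exp(−a(theta − b)))
logit = ln(0.6800/0.3200) = 0.7538
theta = b + logit/(a) = -1.44 + 0.7538/1.5800 = -0.9629

-0.96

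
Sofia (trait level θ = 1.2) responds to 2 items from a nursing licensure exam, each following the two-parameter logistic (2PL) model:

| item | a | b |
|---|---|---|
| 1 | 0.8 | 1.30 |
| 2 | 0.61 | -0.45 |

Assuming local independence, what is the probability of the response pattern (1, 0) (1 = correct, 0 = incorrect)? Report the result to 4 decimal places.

0.1285

P(θ) = 1 / (1 + exp(−a(θ − b)))
P_1 = 1/(1+e^{0.0800}) = 0.4800
P_2 = 1/(1+e^{-1.0065}) = 0.7323
L = P_1 × (1−P_2) = 0.4800 × 0.2677 = 0.12848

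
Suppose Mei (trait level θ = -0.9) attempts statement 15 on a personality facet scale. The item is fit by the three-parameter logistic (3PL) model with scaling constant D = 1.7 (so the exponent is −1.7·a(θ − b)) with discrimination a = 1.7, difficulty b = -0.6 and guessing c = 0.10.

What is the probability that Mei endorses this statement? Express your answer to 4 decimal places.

P(θ) = c + (1 − c) · 1 / (1 + exp(−D·a(θ − b)))
Exponent: 1.7 × 1.7 × (-0.9 − (-0.6)) = -0.8670
1/(1 + e^{0.8670}) = 0.2959
P = 0.10 + 0.90 × 0.2959 = 0.3663

0.3663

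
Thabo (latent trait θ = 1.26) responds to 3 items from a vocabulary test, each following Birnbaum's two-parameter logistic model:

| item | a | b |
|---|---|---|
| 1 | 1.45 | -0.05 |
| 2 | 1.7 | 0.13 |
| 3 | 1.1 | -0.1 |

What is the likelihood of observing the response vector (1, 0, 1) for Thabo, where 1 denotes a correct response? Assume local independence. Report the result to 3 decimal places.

0.091

P(θ) = 1 / (1 + exp(−a(θ − b)))
P_1 = 1/(1+e^{-1.8995}) = 0.8698
P_2 = 1/(1+e^{-1.9210}) = 0.8722
P_3 = 1/(1+e^{-1.4960}) = 0.8170
L = P_1 × (1−P_2) × P_3 = 0.8698 × 0.1278 × 0.8170 = 0.09078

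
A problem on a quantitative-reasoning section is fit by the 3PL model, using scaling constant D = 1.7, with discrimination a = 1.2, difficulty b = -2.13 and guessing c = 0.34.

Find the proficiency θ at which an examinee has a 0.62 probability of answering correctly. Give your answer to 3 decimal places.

P(θ) = c + (1 − c) · 1 / (1 + exp(−D·a(θ − b)))
Remove guessing floor: (0.62 − 0.34)/(1 − 0.34) = 0.4242
logit = ln(0.4242/0.5758) = -0.3054
θ = b + logit/(1.7·a) = -2.13 + (-0.3054)/2.0400 = -2.2797

-2.280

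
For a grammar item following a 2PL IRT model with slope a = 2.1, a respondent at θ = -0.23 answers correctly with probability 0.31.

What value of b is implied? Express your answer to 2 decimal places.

P(θ) = 1 / (1 + exp(−a(θ − b)))
logit(0.31) = ln(0.31/0.69) = -0.8001
b = θ − logit/(a) = -0.23 − (-0.8001)/2.1000 = 0.1510

0.15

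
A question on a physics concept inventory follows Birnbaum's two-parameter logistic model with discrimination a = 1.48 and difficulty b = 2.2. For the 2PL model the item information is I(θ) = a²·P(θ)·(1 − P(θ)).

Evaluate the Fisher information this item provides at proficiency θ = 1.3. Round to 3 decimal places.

P = 1/(1+e^{1.3320}) = 0.2088
P(1−P) = 0.2088 × 0.7912 = 0.1652
I = a² × P(1−P) = 1.48² × 0.1652 = 0.36190

0.362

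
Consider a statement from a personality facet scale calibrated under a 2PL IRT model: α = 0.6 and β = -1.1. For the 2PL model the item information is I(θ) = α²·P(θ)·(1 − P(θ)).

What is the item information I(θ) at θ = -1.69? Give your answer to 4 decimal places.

0.0872

P = 1/(1+e^{0.3540}) = 0.4124
P(1−P) = 0.4124 × 0.5876 = 0.2423
I = α² × P(1−P) = 0.6² × 0.2423 = 0.08724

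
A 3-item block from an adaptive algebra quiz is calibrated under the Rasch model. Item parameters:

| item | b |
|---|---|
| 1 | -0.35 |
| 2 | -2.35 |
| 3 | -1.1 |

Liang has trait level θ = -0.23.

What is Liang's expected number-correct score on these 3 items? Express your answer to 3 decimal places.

2.128

P(θ) = 1 / (1 + exp(−(θ − b)))
P_1 = 1/(1+e^{-0.1200}) = 0.5300
P_2 = 1/(1+e^{-2.1200}) = 0.8928
P_3 = 1/(1+e^{-0.8700}) = 0.7047
E[score] = 0.5300 + 0.8928 + 0.7047 = 2.1275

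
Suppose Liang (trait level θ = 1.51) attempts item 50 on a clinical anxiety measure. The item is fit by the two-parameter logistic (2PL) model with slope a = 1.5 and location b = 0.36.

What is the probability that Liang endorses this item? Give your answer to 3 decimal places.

0.849

P(θ) = 1 / (1 + exp(−a(θ − b)))
Exponent: 1.5 × (1.51 − 0.36) = 1.7250
1/(1 + e^{-1.7250}) = 0.8488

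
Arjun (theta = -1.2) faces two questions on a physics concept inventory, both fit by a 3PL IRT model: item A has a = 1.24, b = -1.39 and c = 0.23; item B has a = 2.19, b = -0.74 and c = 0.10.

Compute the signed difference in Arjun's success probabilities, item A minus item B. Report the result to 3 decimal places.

0.319

P(theta) = c + (1 − c) · 1 / (1 + exp(−a(theta − b)))
P_A = 0.6601
P_B = 0.3407
P_A − P_B = 0.3194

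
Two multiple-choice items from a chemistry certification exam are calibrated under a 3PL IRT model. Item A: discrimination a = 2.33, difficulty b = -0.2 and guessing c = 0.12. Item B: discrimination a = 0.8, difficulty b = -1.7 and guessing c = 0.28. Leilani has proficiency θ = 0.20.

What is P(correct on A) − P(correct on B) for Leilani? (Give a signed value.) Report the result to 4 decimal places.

P(θ) = c + (1 − c) · 1 / (1 + exp(−a(θ − b)))
P_A = 0.7514
P_B = 0.8708
P_A − P_B = -0.1194

-0.1194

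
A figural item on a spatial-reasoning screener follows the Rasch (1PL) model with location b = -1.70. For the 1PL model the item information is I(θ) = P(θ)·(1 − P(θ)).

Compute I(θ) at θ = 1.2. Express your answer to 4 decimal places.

0.0494

P = 1/(1+e^{-2.9000}) = 0.9478
P(1−P) = 0.9478 × 0.0522 = 0.0494
I = P(1−P) = 0.04943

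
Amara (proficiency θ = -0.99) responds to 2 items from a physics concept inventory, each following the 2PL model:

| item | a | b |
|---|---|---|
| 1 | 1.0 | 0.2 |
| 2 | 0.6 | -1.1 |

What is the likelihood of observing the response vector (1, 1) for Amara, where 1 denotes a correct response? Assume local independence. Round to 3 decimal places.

P(θ) = 1 / (1 + exp(−a(θ − b)))
P_1 = 1/(1+e^{1.1900}) = 0.2333
P_2 = 1/(1+e^{-0.0660}) = 0.5165
L = P_1 × P_2 = 0.2333 × 0.5165 = 0.12048

0.120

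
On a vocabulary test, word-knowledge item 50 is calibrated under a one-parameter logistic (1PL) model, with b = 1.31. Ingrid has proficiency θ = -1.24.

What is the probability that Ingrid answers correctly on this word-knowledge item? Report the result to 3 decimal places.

0.072

P(θ) = 1 / (1 + exp(−(θ − b)))
Exponent: (-1.24 − 1.31) = -2.5500
1/(1 + e^{2.5500}) = 0.0724
P = 0.0724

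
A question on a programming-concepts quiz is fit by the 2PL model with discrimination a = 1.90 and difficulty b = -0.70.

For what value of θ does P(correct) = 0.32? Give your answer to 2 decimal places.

-1.10

P(θ) = 1 / (1 + exp(−a(θ − b)))
logit = ln(0.3200/0.6800) = -0.7538
θ = b + logit/(a) = -0.70 + (-0.7538)/1.9000 = -1.0967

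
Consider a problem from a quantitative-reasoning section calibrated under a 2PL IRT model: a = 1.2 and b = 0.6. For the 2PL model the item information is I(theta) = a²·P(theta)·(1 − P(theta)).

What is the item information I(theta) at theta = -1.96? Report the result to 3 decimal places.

P = 1/(1+e^{3.0720}) = 0.0443
P(1−P) = 0.0443 × 0.9557 = 0.0423
I = a² × P(1−P) = 1.2² × 0.0423 = 0.06094

0.061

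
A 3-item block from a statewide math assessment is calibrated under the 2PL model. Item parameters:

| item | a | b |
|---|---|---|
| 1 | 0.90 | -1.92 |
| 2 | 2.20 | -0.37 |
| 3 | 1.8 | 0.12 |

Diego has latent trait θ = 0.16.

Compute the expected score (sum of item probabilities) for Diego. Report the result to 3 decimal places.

2.147

P(θ) = 1 / (1 + exp(−a(θ − b)))
P_1 = 1/(1+e^{-1.8720}) = 0.8667
P_2 = 1/(1+e^{-1.1660}) = 0.7624
P_3 = 1/(1+e^{-0.0720}) = 0.5180
E[score] = 0.8667 + 0.7624 + 0.5180 = 2.1471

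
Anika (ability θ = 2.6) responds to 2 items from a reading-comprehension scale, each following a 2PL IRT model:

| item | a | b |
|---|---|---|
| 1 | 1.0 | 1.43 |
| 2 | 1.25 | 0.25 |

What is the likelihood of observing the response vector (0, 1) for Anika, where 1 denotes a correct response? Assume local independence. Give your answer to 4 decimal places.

0.2249

P(θ) = 1 / (1 + exp(−a(θ − b)))
P_1 = 1/(1+e^{-1.1700}) = 0.7631
P_2 = 1/(1+e^{-2.9375}) = 0.9497
L = (1−P_1) × P_2 = 0.2369 × 0.9497 = 0.22493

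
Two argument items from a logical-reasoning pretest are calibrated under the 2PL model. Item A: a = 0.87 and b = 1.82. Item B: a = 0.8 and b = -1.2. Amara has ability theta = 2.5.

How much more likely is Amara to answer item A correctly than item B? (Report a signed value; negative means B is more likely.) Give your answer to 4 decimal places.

P(theta) = 1 / (1 + exp(−a(theta − b)))
P_A = 0.6437
P_B = 0.9507
P_A − P_B = -0.3070

-0.3070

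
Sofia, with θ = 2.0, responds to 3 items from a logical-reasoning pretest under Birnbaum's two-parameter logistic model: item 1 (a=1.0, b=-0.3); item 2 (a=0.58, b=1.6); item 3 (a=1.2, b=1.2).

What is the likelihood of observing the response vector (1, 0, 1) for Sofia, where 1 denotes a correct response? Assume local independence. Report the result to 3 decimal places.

0.291

P(θ) = 1 / (1 + exp(−a(θ − b)))
P_1 = 1/(1+e^{-2.3000}) = 0.9089
P_2 = 1/(1+e^{-0.2320}) = 0.5577
P_3 = 1/(1+e^{-0.9600}) = 0.7231
L = P_1 × (1−P_2) × P_3 = 0.9089 × 0.4423 × 0.7231 = 0.29067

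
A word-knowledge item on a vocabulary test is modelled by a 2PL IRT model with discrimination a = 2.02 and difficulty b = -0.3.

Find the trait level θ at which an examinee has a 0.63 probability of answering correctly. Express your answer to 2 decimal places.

-0.04

P(θ) = 1 / (1 + exp(−a(θ − b)))
logit = ln(0.6300/0.3700) = 0.5322
θ = b + logit/(a) = -0.3 + 0.5322/2.0200 = -0.0365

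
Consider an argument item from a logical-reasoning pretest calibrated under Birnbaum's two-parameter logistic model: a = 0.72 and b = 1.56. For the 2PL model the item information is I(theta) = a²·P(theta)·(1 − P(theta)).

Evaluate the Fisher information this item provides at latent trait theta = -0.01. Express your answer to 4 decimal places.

0.0956

P = 1/(1+e^{1.1304}) = 0.2441
P(1−P) = 0.2441 × 0.7559 = 0.1845
I = a² × P(1−P) = 0.72² × 0.1845 = 0.09565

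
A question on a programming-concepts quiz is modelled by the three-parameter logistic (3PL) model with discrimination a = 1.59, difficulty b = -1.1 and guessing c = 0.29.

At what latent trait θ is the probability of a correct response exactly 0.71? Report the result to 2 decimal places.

-0.87

P(θ) = c + (1 − c) · 1 / (1 + exp(−a(θ − b)))
Remove guessing floor: (0.71 − 0.29)/(1 − 0.29) = 0.5915
logit = ln(0.5915/0.4085) = 0.3704
θ = b + logit/(a) = -1.1 + 0.3704/1.5900 = -0.8671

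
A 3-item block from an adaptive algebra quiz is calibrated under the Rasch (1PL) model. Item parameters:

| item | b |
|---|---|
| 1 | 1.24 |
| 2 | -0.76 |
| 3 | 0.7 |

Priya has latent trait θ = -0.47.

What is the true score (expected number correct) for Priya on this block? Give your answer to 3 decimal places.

P(θ) = 1 / (1 + exp(−(θ − b)))
P_1 = 1/(1+e^{1.7100}) = 0.1532
P_2 = 1/(1+e^{-0.2900}) = 0.5720
P_3 = 1/(1+e^{1.1700}) = 0.2369
E[score] = 0.1532 + 0.5720 + 0.2369 = 0.9620

0.962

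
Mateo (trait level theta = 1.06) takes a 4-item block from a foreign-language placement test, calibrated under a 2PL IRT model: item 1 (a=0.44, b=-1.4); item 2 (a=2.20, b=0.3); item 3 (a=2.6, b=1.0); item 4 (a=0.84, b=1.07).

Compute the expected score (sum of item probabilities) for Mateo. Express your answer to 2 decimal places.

2.63

P(theta) = 1 / (1 + exp(−a(theta − b)))
P_1 = 1/(1+e^{-1.0824}) = 0.7469
P_2 = 1/(1+e^{-1.6720}) = 0.8418
P_3 = 1/(1+e^{-0.1560}) = 0.5389
P_4 = 1/(1+e^{0.0084}) = 0.4979
E[score] = 0.7469 + 0.8418 + 0.5389 + 0.4979 = 2.6256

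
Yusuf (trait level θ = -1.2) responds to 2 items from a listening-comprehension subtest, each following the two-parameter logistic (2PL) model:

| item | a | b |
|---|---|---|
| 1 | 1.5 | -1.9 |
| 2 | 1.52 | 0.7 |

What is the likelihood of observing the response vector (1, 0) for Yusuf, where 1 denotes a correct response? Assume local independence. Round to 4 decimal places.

P(θ) = 1 / (1 + exp(−a(θ − b)))
P_1 = 1/(1+e^{-1.0500}) = 0.7408
P_2 = 1/(1+e^{2.8880}) = 0.0527
L = P_1 × (1−P_2) = 0.7408 × 0.9473 = 0.70170

0.7017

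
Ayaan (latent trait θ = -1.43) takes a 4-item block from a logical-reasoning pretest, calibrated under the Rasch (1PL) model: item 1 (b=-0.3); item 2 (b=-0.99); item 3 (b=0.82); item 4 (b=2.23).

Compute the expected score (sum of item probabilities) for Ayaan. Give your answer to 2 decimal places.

P(θ) = 1 / (1 + exp(−(θ − b)))
P_1 = 1/(1+e^{1.1300}) = 0.2442
P_2 = 1/(1+e^{0.4400}) = 0.3917
P_3 = 1/(1+e^{2.2500}) = 0.0953
P_4 = 1/(1+e^{3.6600}) = 0.0251
E[score] = 0.2442 + 0.3917 + 0.0953 + 0.0251 = 0.7563

0.76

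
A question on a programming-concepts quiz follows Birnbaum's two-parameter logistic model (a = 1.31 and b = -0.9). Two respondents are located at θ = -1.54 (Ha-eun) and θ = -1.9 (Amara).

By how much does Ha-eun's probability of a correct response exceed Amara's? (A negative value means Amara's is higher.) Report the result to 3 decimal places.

P(θ) = 1 / (1 + exp(−a(θ − b)))
P(Ha-eun) = 0.3019  [exponent -0.8384]
P(Amara) = 0.2125  [exponent -1.3100]
Difference = 0.3019 − 0.2125 = 0.0894

0.089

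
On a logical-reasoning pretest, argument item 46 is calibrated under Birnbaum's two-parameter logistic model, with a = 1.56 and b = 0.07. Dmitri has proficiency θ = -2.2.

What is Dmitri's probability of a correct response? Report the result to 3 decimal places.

0.028

P(θ) = 1 / (1 + exp(−a(θ − b)))
Exponent: 1.56 × (-2.2 − 0.07) = -3.5412
1/(1 + e^{3.5412}) = 0.0282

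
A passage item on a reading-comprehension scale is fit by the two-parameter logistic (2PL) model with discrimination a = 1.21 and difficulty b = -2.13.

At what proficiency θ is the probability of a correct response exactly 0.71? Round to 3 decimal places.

P(θ) = 1 / (1 + exp(−a(θ − b)))
logit = ln(0.7100/0.2900) = 0.8954
θ = b + logit/(a) = -2.13 + 0.8954/1.2100 = -1.3900

-1.390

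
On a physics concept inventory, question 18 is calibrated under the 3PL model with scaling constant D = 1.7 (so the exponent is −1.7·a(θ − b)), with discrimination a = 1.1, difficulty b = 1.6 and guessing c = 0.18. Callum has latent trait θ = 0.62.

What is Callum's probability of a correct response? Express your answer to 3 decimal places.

0.293

P(θ) = c + (1 − c) · 1 / (1 + exp(−D·a(θ − b)))
Exponent: 1.7 × 1.1 × (0.62 − 1.6) = -1.8326
1/(1 + e^{1.8326}) = 0.1379
P = 0.18 + 0.82 × 0.1379 = 0.2931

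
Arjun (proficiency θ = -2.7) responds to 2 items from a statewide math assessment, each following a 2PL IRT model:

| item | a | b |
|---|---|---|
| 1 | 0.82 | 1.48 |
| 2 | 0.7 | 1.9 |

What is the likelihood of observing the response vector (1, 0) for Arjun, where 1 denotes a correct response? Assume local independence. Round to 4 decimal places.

P(θ) = 1 / (1 + exp(−a(θ − b)))
P_1 = 1/(1+e^{3.4276}) = 0.0314
P_2 = 1/(1+e^{3.2200}) = 0.0384
L = P_1 × (1−P_2) = 0.0314 × 0.9616 = 0.03024

0.0302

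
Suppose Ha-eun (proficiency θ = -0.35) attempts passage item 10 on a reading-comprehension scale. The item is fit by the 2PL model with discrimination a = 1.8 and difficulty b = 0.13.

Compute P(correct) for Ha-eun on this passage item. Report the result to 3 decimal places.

P(θ) = 1 / (1 + exp(−a(θ − b)))
Exponent: 1.8 × (-0.35 − 0.13) = -0.8640
1/(1 + e^{0.8640}) = 0.2965

0.297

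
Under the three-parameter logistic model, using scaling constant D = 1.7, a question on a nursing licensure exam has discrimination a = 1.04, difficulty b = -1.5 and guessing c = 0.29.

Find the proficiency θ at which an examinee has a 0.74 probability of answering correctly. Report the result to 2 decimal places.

P(θ) = c + (1 − c) · 1 / (1 + exp(−D·a(θ − b)))
Remove guessing floor: (0.74 − 0.29)/(1 − 0.29) = 0.6338
logit = ln(0.6338/0.3662) = 0.5486
θ = b + logit/(1.7·a) = -1.5 + 0.5486/1.7680 = -1.1897

-1.19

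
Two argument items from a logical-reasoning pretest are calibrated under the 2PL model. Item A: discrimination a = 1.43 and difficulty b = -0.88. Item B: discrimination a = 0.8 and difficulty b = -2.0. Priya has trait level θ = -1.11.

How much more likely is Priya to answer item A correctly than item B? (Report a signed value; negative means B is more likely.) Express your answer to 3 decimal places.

-0.252

P(θ) = 1 / (1 + exp(−a(θ − b)))
P_A = 0.4185
P_B = 0.6708
P_A − P_B = -0.2523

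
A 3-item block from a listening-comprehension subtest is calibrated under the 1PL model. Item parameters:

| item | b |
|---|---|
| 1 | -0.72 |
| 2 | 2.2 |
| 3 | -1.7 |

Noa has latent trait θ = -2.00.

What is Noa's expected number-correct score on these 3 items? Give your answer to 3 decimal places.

P(θ) = 1 / (1 + exp(−(θ − b)))
P_1 = 1/(1+e^{1.2800}) = 0.2176
P_2 = 1/(1+e^{4.2000}) = 0.0148
P_3 = 1/(1+e^{0.3000}) = 0.4256
E[score] = 0.2176 + 0.0148 + 0.4256 = 0.6579

0.658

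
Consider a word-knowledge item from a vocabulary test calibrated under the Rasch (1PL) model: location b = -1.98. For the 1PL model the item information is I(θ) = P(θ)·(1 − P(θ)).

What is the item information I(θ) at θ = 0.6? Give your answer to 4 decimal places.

P = 1/(1+e^{-2.5800}) = 0.9296
P(1−P) = 0.9296 × 0.0704 = 0.0655
I = P(1−P) = 0.06548

0.0655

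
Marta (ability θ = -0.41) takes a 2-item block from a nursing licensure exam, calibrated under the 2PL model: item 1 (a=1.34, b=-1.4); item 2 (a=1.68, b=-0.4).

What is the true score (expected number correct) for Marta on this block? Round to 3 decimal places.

1.286

P(θ) = 1 / (1 + exp(−a(θ − b)))
P_1 = 1/(1+e^{-1.3266}) = 0.7903
P_2 = 1/(1+e^{0.0168}) = 0.4958
E[score] = 0.7903 + 0.4958 = 1.2861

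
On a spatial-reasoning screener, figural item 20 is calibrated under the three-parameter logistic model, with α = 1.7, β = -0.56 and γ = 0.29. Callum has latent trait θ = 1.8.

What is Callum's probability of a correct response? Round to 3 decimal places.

0.987

P(θ) = γ + (1 − γ) · 1 / (1 + exp(−α(θ − β)))
Exponent: 1.7 × (1.8 − (-0.56)) = 4.0120
1/(1 + e^{-4.0120}) = 0.9822
P = 0.29 + 0.71 × 0.9822 = 0.9874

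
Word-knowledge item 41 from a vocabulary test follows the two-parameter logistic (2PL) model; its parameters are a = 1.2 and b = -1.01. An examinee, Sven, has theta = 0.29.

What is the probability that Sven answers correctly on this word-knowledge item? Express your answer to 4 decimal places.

P(theta) = 1 / (1 + exp(−a(theta − b)))
Exponent: 1.2 × (0.29 − (-1.01)) = 1.5600
1/(1 + e^{-1.5600}) = 0.8264

0.8264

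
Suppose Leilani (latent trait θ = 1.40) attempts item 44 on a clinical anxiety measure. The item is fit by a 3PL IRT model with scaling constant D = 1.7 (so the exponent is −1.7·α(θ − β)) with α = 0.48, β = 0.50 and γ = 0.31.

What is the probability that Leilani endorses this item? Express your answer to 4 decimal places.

P(θ) = γ + (1 − γ) · 1 / (1 + exp(−D·α(θ − β)))
Exponent: 1.7 × 0.48 × (1.40 − 0.50) = 0.7344
1/(1 + e^{-0.7344}) = 0.6758
P = 0.31 + 0.69 × 0.6758 = 0.7763

0.7763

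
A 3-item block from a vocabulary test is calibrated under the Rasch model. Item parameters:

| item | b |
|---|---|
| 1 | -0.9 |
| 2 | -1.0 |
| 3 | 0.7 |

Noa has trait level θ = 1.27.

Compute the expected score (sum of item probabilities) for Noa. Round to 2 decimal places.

2.44

P(θ) = 1 / (1 + exp(−(θ − b)))
P_1 = 1/(1+e^{-2.1700}) = 0.8975
P_2 = 1/(1+e^{-2.2700}) = 0.9064
P_3 = 1/(1+e^{-0.5700}) = 0.6388
E[score] = 0.8975 + 0.9064 + 0.6388 = 2.4426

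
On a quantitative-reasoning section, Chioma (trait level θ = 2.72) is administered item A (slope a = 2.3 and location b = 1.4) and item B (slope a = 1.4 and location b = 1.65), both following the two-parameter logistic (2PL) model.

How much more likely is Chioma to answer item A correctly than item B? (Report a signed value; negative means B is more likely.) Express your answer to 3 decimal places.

P(θ) = 1 / (1 + exp(−a(θ − b)))
P_A = 0.9542
P_B = 0.8173
P_A − P_B = 0.1369

0.137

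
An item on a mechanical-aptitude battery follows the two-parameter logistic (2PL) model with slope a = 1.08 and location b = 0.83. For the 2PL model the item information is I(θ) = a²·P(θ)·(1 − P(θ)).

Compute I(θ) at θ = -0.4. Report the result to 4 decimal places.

P = 1/(1+e^{1.3284}) = 0.2094
P(1−P) = 0.2094 × 0.7906 = 0.1656
I = a² × P(1−P) = 1.08² × 0.1656 = 0.19312

0.1931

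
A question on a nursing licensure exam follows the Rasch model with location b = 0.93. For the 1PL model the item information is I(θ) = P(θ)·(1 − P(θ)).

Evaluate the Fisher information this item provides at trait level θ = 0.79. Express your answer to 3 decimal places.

0.249

P = 1/(1+e^{0.1400}) = 0.4651
P(1−P) = 0.4651 × 0.5349 = 0.2488
I = P(1−P) = 0.24878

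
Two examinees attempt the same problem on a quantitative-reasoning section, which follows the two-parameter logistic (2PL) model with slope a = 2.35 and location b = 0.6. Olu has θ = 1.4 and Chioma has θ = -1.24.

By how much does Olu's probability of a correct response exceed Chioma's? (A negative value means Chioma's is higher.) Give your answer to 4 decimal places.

0.8545

P(θ) = 1 / (1 + exp(−a(θ − b)))
P(Olu) = 0.8676  [exponent 1.8800]
P(Chioma) = 0.0131  [exponent -4.3240]
Difference = 0.8676 − 0.0131 = 0.8545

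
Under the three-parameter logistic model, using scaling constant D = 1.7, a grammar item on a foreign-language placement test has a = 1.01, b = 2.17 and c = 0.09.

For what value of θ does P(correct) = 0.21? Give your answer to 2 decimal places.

P(θ) = c + (1 − c) · 1 / (1 + exp(−D·a(θ − b)))
Remove guessing floor: (0.21 − 0.09)/(1 − 0.09) = 0.1319
logit = ln(0.1319/0.8681) = -1.8845
θ = b + logit/(1.7·a) = 2.17 + (-1.8845)/1.7170 = 1.0724

1.07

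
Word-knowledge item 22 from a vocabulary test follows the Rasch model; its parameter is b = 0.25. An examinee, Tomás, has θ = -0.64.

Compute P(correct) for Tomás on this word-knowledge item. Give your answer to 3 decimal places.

0.291

P(θ) = 1 / (1 + exp(−(θ − b)))
Exponent: (-0.64 − 0.25) = -0.8900
1/(1 + e^{0.8900}) = 0.2911
P = 0.2911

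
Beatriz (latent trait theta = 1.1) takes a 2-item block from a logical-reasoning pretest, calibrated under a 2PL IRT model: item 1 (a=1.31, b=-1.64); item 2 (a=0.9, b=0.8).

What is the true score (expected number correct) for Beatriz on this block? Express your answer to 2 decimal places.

1.54

P(theta) = 1 / (1 + exp(−a(theta − b)))
P_1 = 1/(1+e^{-3.5894}) = 0.9731
P_2 = 1/(1+e^{-0.2700}) = 0.5671
E[score] = 0.9731 + 0.5671 = 1.5402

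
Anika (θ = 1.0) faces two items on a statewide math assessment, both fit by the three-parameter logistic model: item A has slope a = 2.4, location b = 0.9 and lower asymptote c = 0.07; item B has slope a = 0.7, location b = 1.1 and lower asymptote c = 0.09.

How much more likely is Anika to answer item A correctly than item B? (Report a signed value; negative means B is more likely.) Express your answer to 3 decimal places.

0.061

P(θ) = c + (1 − c) · 1 / (1 + exp(−a(θ − b)))
P_A = 0.5905
P_B = 0.5291
P_A − P_B = 0.0615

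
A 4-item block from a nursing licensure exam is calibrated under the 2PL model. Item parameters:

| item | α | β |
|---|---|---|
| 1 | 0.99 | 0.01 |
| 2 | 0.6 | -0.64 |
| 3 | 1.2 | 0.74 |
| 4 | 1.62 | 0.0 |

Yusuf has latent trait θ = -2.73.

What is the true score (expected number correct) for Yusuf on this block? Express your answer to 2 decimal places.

0.31

P(θ) = 1 / (1 + exp(−α(θ − β)))
P_1 = 1/(1+e^{2.7126}) = 0.0622
P_2 = 1/(1+e^{1.2540}) = 0.2220
P_3 = 1/(1+e^{4.1640}) = 0.0153
P_4 = 1/(1+e^{4.4226}) = 0.0119
E[score] = 0.0622 + 0.2220 + 0.0153 + 0.0119 = 0.3114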